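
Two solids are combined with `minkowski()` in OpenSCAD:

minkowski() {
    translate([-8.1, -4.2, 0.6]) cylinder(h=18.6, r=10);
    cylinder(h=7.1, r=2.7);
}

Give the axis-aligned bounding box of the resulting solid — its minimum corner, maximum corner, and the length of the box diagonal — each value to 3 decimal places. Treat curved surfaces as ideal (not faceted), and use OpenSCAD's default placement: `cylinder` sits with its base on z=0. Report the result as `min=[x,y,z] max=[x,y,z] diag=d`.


min=[-20.800,-16.900,0.600] max=[4.600,8.500,26.300] diag=44.168

A = translate([-8.1, -4.2, 0.6]) cylinder(h=18.6, r=10) → bbox [-18.1,-14.2,0.6] .. [1.9,5.8,19.2]
B = cylinder(h=7.1, r=2.7) → bbox [-2.7,-2.7,0] .. [2.7,2.7,7.1]
lo = A.lo+B.lo = [-18.1-2.7, -14.2-2.7, 0.6+0] = [-20.800,-16.900,0.600]
hi = A.hi+B.hi = [1.9+2.7, 5.8+2.7, 19.2+7.1] = [4.600,8.500,26.300]
diag = √(25.4²+25.4²+25.7²) = √1950.81 = 44.168


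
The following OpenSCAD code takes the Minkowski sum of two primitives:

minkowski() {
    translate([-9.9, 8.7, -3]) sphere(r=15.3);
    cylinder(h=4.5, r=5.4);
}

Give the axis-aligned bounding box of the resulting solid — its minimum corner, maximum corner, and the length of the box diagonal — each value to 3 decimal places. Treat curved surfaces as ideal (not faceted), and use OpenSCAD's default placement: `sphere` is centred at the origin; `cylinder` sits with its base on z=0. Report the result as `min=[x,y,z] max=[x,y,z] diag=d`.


min=[-30.600,-12.000,-18.300] max=[10.800,29.400,16.800] diag=68.264

A = translate([-9.9, 8.7, -3]) sphere(r=15.3) → bbox [-25.2,-6.6,-18.3] .. [5.4,24,12.3]
B = cylinder(h=4.5, r=5.4) → bbox [-5.4,-5.4,0] .. [5.4,5.4,4.5]
lo = A.lo+B.lo = [-25.2-5.4, -6.6-5.4, -18.3+0] = [-30.600,-12.000,-18.300]
hi = A.hi+B.hi = [5.4+5.4, 24+5.4, 12.3+4.5] = [10.800,29.400,16.800]
diag = √(41.4²+41.4²+35.1²) = √4659.93 = 68.264


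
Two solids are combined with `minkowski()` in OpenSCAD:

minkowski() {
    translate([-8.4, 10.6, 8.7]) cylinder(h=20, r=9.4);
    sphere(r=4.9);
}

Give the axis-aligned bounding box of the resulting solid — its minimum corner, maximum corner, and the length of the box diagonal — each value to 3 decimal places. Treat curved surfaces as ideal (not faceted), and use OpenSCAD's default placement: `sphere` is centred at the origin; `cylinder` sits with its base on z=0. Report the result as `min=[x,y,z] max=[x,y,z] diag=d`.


min=[-22.700,-3.700,3.800] max=[5.900,24.900,33.600] diag=50.239

A = translate([-8.4, 10.6, 8.7]) cylinder(h=20, r=9.4) → bbox [-17.8,1.2,8.7] .. [1,20,28.7]
B = sphere(r=4.9) → bbox [-4.9,-4.9,-4.9] .. [4.9,4.9,4.9]
lo = A.lo+B.lo = [-17.8-4.9, 1.2-4.9, 8.7-4.9] = [-22.700,-3.700,3.800]
hi = A.hi+B.hi = [1+4.9, 20+4.9, 28.7+4.9] = [5.900,24.900,33.600]
diag = √(28.6²+28.6²+29.8²) = √2523.96 = 50.239


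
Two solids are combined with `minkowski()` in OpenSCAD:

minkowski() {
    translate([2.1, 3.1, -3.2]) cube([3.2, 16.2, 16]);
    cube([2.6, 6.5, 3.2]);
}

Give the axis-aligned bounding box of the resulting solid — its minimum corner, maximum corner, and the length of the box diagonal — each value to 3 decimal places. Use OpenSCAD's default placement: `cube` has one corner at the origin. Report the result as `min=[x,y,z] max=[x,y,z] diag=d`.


min=[2.100,3.100,-3.200] max=[7.900,25.800,16.000] diag=30.291

A = translate([2.1, 3.1, -3.2]) cube([3.2, 16.2, 16]) → bbox [2.1,3.1,-3.2] .. [5.3,19.3,12.8]
B = cube([2.6, 6.5, 3.2]) → bbox [0,0,0] .. [2.6,6.5,3.2]
lo = A.lo+B.lo = [2.1+0, 3.1+0, -3.2+0] = [2.100,3.100,-3.200]
hi = A.hi+B.hi = [5.3+2.6, 19.3+6.5, 12.8+3.2] = [7.900,25.800,16.000]
diag = √(5.8²+22.7²+19.2²) = √917.57 = 30.291


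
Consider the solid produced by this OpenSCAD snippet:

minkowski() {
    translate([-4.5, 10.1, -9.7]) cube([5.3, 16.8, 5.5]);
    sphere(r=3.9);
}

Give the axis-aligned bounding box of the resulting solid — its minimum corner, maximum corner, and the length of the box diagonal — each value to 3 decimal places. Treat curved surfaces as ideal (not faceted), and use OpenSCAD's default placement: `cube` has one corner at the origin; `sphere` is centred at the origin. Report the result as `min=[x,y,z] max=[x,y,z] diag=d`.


min=[-8.400,6.200,-13.600] max=[4.700,30.800,-0.300] diag=30.881

A = translate([-4.5, 10.1, -9.7]) cube([5.3, 16.8, 5.5]) → bbox [-4.5,10.1,-9.7] .. [0.8,26.9,-4.2]
B = sphere(r=3.9) → bbox [-3.9,-3.9,-3.9] .. [3.9,3.9,3.9]
lo = A.lo+B.lo = [-4.5-3.9, 10.1-3.9, -9.7-3.9] = [-8.400,6.200,-13.600]
hi = A.hi+B.hi = [0.8+3.9, 26.9+3.9, -4.2+3.9] = [4.700,30.800,-0.300]
diag = √(13.1²+24.6²+13.3²) = √953.66 = 30.881


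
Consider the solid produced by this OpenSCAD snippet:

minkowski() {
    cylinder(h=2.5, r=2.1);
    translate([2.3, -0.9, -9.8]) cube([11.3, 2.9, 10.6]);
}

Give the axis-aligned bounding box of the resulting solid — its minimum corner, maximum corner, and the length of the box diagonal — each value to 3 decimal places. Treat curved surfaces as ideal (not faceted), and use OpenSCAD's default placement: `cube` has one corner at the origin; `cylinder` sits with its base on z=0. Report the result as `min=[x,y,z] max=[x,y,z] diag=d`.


A = translate([2.3, -0.9, -9.8]) cube([11.3, 2.9, 10.6]) → bbox [2.3,-0.9,-9.8] .. [13.6,2,0.8]
B = cylinder(h=2.5, r=2.1) → bbox [-2.1,-2.1,0] .. [2.1,2.1,2.5]
lo = A.lo+B.lo = [2.3-2.1, -0.9-2.1, -9.8+0] = [0.200,-3.000,-9.800]
hi = A.hi+B.hi = [13.6+2.1, 2+2.1, 0.8+2.5] = [15.700,4.100,3.300]
diag = √(15.5²+7.1²+13.1²) = √462.27 = 21.500

min=[0.200,-3.000,-9.800] max=[15.700,4.100,3.300] diag=21.500


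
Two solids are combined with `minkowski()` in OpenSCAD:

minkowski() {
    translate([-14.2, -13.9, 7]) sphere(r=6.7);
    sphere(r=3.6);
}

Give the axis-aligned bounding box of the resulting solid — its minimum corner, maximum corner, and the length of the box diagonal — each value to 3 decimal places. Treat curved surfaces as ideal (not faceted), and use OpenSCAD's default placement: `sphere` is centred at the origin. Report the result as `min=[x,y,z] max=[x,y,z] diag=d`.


min=[-24.500,-24.200,-3.300] max=[-3.900,-3.600,17.300] diag=35.680

A = translate([-14.2, -13.9, 7]) sphere(r=6.7) → bbox [-20.9,-20.6,0.3] .. [-7.5,-7.2,13.7]
B = sphere(r=3.6) → bbox [-3.6,-3.6,-3.6] .. [3.6,3.6,3.6]
lo = A.lo+B.lo = [-20.9-3.6, -20.6-3.6, 0.3-3.6] = [-24.500,-24.200,-3.300]
hi = A.hi+B.hi = [-7.5+3.6, -7.2+3.6, 13.7+3.6] = [-3.900,-3.600,17.300]
diag = √(20.6²+20.6²+20.6²) = √1273.08 = 35.680


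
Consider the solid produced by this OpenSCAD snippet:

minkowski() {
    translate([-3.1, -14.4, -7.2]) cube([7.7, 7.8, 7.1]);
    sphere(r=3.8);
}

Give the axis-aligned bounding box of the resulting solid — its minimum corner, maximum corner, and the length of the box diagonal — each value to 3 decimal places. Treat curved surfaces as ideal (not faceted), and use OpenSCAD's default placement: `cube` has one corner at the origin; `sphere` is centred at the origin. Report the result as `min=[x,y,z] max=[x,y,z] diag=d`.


min=[-6.900,-18.200,-11.000] max=[8.400,-2.800,3.700] diag=26.217

A = translate([-3.1, -14.4, -7.2]) cube([7.7, 7.8, 7.1]) → bbox [-3.1,-14.4,-7.2] .. [4.6,-6.6,-0.1]
B = sphere(r=3.8) → bbox [-3.8,-3.8,-3.8] .. [3.8,3.8,3.8]
lo = A.lo+B.lo = [-3.1-3.8, -14.4-3.8, -7.2-3.8] = [-6.900,-18.200,-11.000]
hi = A.hi+B.hi = [4.6+3.8, -6.6+3.8, -0.1+3.8] = [8.400,-2.800,3.700]
diag = √(15.3²+15.4²+14.7²) = √687.34 = 26.217


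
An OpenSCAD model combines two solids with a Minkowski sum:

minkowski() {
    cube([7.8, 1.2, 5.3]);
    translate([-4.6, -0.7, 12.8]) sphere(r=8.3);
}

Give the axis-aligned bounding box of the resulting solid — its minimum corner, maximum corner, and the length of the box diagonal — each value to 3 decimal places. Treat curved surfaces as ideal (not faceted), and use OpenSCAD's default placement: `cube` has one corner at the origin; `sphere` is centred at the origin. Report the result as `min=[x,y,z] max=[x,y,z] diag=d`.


min=[-12.900,-9.000,4.500] max=[11.500,8.800,26.400] diag=37.307

A = translate([-4.6, -0.7, 12.8]) sphere(r=8.3) → bbox [-12.9,-9,4.5] .. [3.7,7.6,21.1]
B = cube([7.8, 1.2, 5.3]) → bbox [0,0,0] .. [7.8,1.2,5.3]
lo = A.lo+B.lo = [-12.9+0, -9+0, 4.5+0] = [-12.900,-9.000,4.500]
hi = A.hi+B.hi = [3.7+7.8, 7.6+1.2, 21.1+5.3] = [11.500,8.800,26.400]
diag = √(24.4²+17.8²+21.9²) = √1391.81 = 37.307


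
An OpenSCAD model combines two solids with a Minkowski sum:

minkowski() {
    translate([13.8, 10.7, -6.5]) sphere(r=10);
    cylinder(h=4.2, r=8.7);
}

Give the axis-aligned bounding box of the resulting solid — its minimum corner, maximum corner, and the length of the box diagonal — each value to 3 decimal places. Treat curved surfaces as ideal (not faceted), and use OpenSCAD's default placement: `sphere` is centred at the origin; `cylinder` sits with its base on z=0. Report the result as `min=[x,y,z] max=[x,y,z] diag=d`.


A = translate([13.8, 10.7, -6.5]) sphere(r=10) → bbox [3.8,0.7,-16.5] .. [23.8,20.7,3.5]
B = cylinder(h=4.2, r=8.7) → bbox [-8.7,-8.7,0] .. [8.7,8.7,4.2]
lo = A.lo+B.lo = [3.8-8.7, 0.7-8.7, -16.5+0] = [-4.900,-8.000,-16.500]
hi = A.hi+B.hi = [23.8+8.7, 20.7+8.7, 3.5+4.2] = [32.500,29.400,7.700]
diag = √(37.4²+37.4²+24.2²) = √3383.16 = 58.165

min=[-4.900,-8.000,-16.500] max=[32.500,29.400,7.700] diag=58.165


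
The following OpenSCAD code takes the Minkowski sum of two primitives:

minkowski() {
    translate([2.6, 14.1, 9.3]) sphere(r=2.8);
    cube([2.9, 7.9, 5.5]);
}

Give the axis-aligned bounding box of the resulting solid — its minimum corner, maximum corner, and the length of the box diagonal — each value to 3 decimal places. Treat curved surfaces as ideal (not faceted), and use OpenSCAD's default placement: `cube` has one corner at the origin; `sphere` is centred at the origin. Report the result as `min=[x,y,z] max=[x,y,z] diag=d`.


min=[-0.200,11.300,6.500] max=[8.300,24.800,17.600] diag=19.435

A = translate([2.6, 14.1, 9.3]) sphere(r=2.8) → bbox [-0.2,11.3,6.5] .. [5.4,16.9,12.1]
B = cube([2.9, 7.9, 5.5]) → bbox [0,0,0] .. [2.9,7.9,5.5]
lo = A.lo+B.lo = [-0.2+0, 11.3+0, 6.5+0] = [-0.200,11.300,6.500]
hi = A.hi+B.hi = [5.4+2.9, 16.9+7.9, 12.1+5.5] = [8.300,24.800,17.600]
diag = √(8.5²+13.5²+11.1²) = √377.71 = 19.435


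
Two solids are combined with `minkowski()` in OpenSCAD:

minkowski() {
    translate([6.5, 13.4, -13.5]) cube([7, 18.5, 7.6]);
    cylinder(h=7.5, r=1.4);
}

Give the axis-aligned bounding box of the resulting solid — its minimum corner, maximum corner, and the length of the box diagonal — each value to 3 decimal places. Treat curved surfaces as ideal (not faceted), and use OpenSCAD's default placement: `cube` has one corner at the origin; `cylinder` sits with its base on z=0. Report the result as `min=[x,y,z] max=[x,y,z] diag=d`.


min=[5.100,12.000,-13.500] max=[14.900,33.300,1.600] diag=27.888

A = translate([6.5, 13.4, -13.5]) cube([7, 18.5, 7.6]) → bbox [6.5,13.4,-13.5] .. [13.5,31.9,-5.9]
B = cylinder(h=7.5, r=1.4) → bbox [-1.4,-1.4,0] .. [1.4,1.4,7.5]
lo = A.lo+B.lo = [6.5-1.4, 13.4-1.4, -13.5+0] = [5.100,12.000,-13.500]
hi = A.hi+B.hi = [13.5+1.4, 31.9+1.4, -5.9+7.5] = [14.900,33.300,1.600]
diag = √(9.8²+21.3²+15.1²) = √777.74 = 27.888


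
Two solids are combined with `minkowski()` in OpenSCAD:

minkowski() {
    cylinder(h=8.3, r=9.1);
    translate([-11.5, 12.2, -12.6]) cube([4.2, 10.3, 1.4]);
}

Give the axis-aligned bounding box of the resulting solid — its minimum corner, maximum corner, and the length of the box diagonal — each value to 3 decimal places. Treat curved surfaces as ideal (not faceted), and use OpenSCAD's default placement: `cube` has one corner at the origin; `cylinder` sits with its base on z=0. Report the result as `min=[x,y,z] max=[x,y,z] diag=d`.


A = translate([-11.5, 12.2, -12.6]) cube([4.2, 10.3, 1.4]) → bbox [-11.5,12.2,-12.6] .. [-7.3,22.5,-11.2]
B = cylinder(h=8.3, r=9.1) → bbox [-9.1,-9.1,0] .. [9.1,9.1,8.3]
lo = A.lo+B.lo = [-11.5-9.1, 12.2-9.1, -12.6+0] = [-20.600,3.100,-12.600]
hi = A.hi+B.hi = [-7.3+9.1, 22.5+9.1, -11.2+8.3] = [1.800,31.600,-2.900]
diag = √(22.4²+28.5²+9.7²) = √1408.1 = 37.525

min=[-20.600,3.100,-12.600] max=[1.800,31.600,-2.900] diag=37.525


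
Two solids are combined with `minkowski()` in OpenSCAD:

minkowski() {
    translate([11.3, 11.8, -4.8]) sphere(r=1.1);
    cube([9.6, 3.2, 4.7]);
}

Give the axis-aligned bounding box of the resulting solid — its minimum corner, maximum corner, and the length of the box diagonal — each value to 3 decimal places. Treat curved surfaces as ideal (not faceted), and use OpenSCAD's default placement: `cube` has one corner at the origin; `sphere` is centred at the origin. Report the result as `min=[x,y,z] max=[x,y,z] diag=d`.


min=[10.200,10.700,-5.900] max=[22.000,16.100,1.000] diag=14.697

A = translate([11.3, 11.8, -4.8]) sphere(r=1.1) → bbox [10.2,10.7,-5.9] .. [12.4,12.9,-3.7]
B = cube([9.6, 3.2, 4.7]) → bbox [0,0,0] .. [9.6,3.2,4.7]
lo = A.lo+B.lo = [10.2+0, 10.7+0, -5.9+0] = [10.200,10.700,-5.900]
hi = A.hi+B.hi = [12.4+9.6, 12.9+3.2, -3.7+4.7] = [22.000,16.100,1.000]
diag = √(11.8²+5.4²+6.9²) = √216.01 = 14.697


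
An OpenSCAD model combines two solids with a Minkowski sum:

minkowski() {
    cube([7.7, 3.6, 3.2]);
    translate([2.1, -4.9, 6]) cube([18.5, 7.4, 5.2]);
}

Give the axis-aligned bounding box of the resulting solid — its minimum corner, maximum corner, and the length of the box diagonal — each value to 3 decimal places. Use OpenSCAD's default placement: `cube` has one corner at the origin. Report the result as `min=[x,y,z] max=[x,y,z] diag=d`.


min=[2.100,-4.900,6.000] max=[28.300,6.100,14.400] diag=29.631

A = translate([2.1, -4.9, 6]) cube([18.5, 7.4, 5.2]) → bbox [2.1,-4.9,6] .. [20.6,2.5,11.2]
B = cube([7.7, 3.6, 3.2]) → bbox [0,0,0] .. [7.7,3.6,3.2]
lo = A.lo+B.lo = [2.1+0, -4.9+0, 6+0] = [2.100,-4.900,6.000]
hi = A.hi+B.hi = [20.6+7.7, 2.5+3.6, 11.2+3.2] = [28.300,6.100,14.400]
diag = √(26.2²+11²+8.4²) = √878 = 29.631


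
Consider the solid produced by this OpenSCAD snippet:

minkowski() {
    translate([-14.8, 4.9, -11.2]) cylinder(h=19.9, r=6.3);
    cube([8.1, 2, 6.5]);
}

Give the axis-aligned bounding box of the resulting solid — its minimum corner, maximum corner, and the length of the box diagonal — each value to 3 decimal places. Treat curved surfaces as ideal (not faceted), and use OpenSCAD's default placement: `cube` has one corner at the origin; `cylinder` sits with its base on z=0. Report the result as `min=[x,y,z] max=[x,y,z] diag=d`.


A = translate([-14.8, 4.9, -11.2]) cylinder(h=19.9, r=6.3) → bbox [-21.1,-1.4,-11.2] .. [-8.5,11.2,8.7]
B = cube([8.1, 2, 6.5]) → bbox [0,0,0] .. [8.1,2,6.5]
lo = A.lo+B.lo = [-21.1+0, -1.4+0, -11.2+0] = [-21.100,-1.400,-11.200]
hi = A.hi+B.hi = [-8.5+8.1, 11.2+2, 8.7+6.5] = [-0.400,13.200,15.200]
diag = √(20.7²+14.6²+26.4²) = √1338.61 = 36.587

min=[-21.100,-1.400,-11.200] max=[-0.400,13.200,15.200] diag=36.587


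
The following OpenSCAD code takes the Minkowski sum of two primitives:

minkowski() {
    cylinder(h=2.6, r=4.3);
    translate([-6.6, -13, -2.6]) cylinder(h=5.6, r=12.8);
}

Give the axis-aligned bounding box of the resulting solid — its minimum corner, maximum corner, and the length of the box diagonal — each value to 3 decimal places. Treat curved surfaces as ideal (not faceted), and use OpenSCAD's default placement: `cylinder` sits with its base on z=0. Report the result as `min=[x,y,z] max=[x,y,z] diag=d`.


A = translate([-6.6, -13, -2.6]) cylinder(h=5.6, r=12.8) → bbox [-19.4,-25.8,-2.6] .. [6.2,-0.2,3]
B = cylinder(h=2.6, r=4.3) → bbox [-4.3,-4.3,0] .. [4.3,4.3,2.6]
lo = A.lo+B.lo = [-19.4-4.3, -25.8-4.3, -2.6+0] = [-23.700,-30.100,-2.600]
hi = A.hi+B.hi = [6.2+4.3, -0.2+4.3, 3+2.6] = [10.500,4.100,5.600]
diag = √(34.2²+34.2²+8.2²) = √2406.52 = 49.056

min=[-23.700,-30.100,-2.600] max=[10.500,4.100,5.600] diag=49.056


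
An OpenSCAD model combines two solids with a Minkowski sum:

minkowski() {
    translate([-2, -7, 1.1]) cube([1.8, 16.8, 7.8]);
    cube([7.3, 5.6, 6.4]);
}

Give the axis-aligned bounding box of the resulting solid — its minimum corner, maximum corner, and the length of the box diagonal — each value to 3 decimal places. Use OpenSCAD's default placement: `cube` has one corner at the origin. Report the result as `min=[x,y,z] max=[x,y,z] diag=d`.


A = translate([-2, -7, 1.1]) cube([1.8, 16.8, 7.8]) → bbox [-2,-7,1.1] .. [-0.2,9.8,8.9]
B = cube([7.3, 5.6, 6.4]) → bbox [0,0,0] .. [7.3,5.6,6.4]
lo = A.lo+B.lo = [-2+0, -7+0, 1.1+0] = [-2.000,-7.000,1.100]
hi = A.hi+B.hi = [-0.2+7.3, 9.8+5.6, 8.9+6.4] = [7.100,15.400,15.300]
diag = √(9.1²+22.4²+14.2²) = √786.21 = 28.039

min=[-2.000,-7.000,1.100] max=[7.100,15.400,15.300] diag=28.039


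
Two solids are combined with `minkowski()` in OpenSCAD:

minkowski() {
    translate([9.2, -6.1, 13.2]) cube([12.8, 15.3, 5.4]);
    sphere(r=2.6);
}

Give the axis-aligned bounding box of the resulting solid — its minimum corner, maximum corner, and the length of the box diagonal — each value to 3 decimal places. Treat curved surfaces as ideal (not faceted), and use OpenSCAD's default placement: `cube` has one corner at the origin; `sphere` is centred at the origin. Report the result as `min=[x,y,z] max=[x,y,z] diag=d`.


min=[6.600,-8.700,10.600] max=[24.600,11.800,21.200] diag=29.268

A = translate([9.2, -6.1, 13.2]) cube([12.8, 15.3, 5.4]) → bbox [9.2,-6.1,13.2] .. [22,9.2,18.6]
B = sphere(r=2.6) → bbox [-2.6,-2.6,-2.6] .. [2.6,2.6,2.6]
lo = A.lo+B.lo = [9.2-2.6, -6.1-2.6, 13.2-2.6] = [6.600,-8.700,10.600]
hi = A.hi+B.hi = [22+2.6, 9.2+2.6, 18.6+2.6] = [24.600,11.800,21.200]
diag = √(18²+20.5²+10.6²) = √856.61 = 29.268


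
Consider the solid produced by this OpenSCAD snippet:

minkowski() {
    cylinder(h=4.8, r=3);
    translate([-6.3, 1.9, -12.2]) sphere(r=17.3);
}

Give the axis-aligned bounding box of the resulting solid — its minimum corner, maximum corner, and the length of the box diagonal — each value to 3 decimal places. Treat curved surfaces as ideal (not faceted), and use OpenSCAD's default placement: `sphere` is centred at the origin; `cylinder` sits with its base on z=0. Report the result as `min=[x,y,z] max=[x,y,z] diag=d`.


min=[-26.600,-18.400,-29.500] max=[14.000,22.200,9.900] diag=69.635

A = translate([-6.3, 1.9, -12.2]) sphere(r=17.3) → bbox [-23.6,-15.4,-29.5] .. [11,19.2,5.1]
B = cylinder(h=4.8, r=3) → bbox [-3,-3,0] .. [3,3,4.8]
lo = A.lo+B.lo = [-23.6-3, -15.4-3, -29.5+0] = [-26.600,-18.400,-29.500]
hi = A.hi+B.hi = [11+3, 19.2+3, 5.1+4.8] = [14.000,22.200,9.900]
diag = √(40.6²+40.6²+39.4²) = √4849.08 = 69.635


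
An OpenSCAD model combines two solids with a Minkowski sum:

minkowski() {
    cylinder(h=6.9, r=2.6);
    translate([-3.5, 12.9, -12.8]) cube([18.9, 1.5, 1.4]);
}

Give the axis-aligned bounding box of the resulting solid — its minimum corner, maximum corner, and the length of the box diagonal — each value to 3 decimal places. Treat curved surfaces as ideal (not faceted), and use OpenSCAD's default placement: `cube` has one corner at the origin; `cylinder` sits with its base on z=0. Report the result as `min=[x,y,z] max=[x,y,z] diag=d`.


min=[-6.100,10.300,-12.800] max=[18.000,17.000,-4.500] diag=26.355

A = translate([-3.5, 12.9, -12.8]) cube([18.9, 1.5, 1.4]) → bbox [-3.5,12.9,-12.8] .. [15.4,14.4,-11.4]
B = cylinder(h=6.9, r=2.6) → bbox [-2.6,-2.6,0] .. [2.6,2.6,6.9]
lo = A.lo+B.lo = [-3.5-2.6, 12.9-2.6, -12.8+0] = [-6.100,10.300,-12.800]
hi = A.hi+B.hi = [15.4+2.6, 14.4+2.6, -11.4+6.9] = [18.000,17.000,-4.500]
diag = √(24.1²+6.7²+8.3²) = √694.59 = 26.355


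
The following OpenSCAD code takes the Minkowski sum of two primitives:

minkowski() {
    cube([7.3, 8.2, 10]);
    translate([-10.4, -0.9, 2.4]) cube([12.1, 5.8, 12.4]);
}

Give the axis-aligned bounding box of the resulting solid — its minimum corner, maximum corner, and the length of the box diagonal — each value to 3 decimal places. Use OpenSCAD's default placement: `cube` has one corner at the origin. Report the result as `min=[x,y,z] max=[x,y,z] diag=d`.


A = translate([-10.4, -0.9, 2.4]) cube([12.1, 5.8, 12.4]) → bbox [-10.4,-0.9,2.4] .. [1.7,4.9,14.8]
B = cube([7.3, 8.2, 10]) → bbox [0,0,0] .. [7.3,8.2,10]
lo = A.lo+B.lo = [-10.4+0, -0.9+0, 2.4+0] = [-10.400,-0.900,2.400]
hi = A.hi+B.hi = [1.7+7.3, 4.9+8.2, 14.8+10] = [9.000,13.100,24.800]
diag = √(19.4²+14²+22.4²) = √1074.12 = 32.774

min=[-10.400,-0.900,2.400] max=[9.000,13.100,24.800] diag=32.774


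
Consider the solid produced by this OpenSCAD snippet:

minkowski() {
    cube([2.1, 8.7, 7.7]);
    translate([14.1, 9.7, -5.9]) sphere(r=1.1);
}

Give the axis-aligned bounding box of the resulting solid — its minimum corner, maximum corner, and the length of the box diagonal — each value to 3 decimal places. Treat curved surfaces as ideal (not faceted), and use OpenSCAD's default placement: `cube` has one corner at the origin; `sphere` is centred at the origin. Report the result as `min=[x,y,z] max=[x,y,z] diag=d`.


A = translate([14.1, 9.7, -5.9]) sphere(r=1.1) → bbox [13,8.6,-7] .. [15.2,10.8,-4.8]
B = cube([2.1, 8.7, 7.7]) → bbox [0,0,0] .. [2.1,8.7,7.7]
lo = A.lo+B.lo = [13+0, 8.6+0, -7+0] = [13.000,8.600,-7.000]
hi = A.hi+B.hi = [15.2+2.1, 10.8+8.7, -4.8+7.7] = [17.300,19.500,2.900]
diag = √(4.3²+10.9²+9.9²) = √235.31 = 15.340

min=[13.000,8.600,-7.000] max=[17.300,19.500,2.900] diag=15.340


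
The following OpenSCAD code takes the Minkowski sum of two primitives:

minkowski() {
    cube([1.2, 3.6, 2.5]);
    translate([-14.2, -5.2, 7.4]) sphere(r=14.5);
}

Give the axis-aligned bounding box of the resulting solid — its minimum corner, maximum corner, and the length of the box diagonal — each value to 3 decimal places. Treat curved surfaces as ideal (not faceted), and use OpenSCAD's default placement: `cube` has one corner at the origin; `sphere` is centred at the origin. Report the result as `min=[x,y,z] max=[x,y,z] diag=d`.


min=[-28.700,-19.700,-7.100] max=[1.500,12.900,24.400] diag=54.471

A = translate([-14.2, -5.2, 7.4]) sphere(r=14.5) → bbox [-28.7,-19.7,-7.1] .. [0.3,9.3,21.9]
B = cube([1.2, 3.6, 2.5]) → bbox [0,0,0] .. [1.2,3.6,2.5]
lo = A.lo+B.lo = [-28.7+0, -19.7+0, -7.1+0] = [-28.700,-19.700,-7.100]
hi = A.hi+B.hi = [0.3+1.2, 9.3+3.6, 21.9+2.5] = [1.500,12.900,24.400]
diag = √(30.2²+32.6²+31.5²) = √2967.05 = 54.471


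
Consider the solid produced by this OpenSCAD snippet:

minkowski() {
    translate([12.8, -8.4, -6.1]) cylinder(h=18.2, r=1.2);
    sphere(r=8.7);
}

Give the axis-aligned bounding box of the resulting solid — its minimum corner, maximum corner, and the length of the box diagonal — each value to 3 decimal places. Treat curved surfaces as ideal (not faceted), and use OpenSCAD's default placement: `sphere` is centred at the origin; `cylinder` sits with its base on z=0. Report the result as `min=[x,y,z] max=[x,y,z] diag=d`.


A = translate([12.8, -8.4, -6.1]) cylinder(h=18.2, r=1.2) → bbox [11.6,-9.6,-6.1] .. [14,-7.2,12.1]
B = sphere(r=8.7) → bbox [-8.7,-8.7,-8.7] .. [8.7,8.7,8.7]
lo = A.lo+B.lo = [11.6-8.7, -9.6-8.7, -6.1-8.7] = [2.900,-18.300,-14.800]
hi = A.hi+B.hi = [14+8.7, -7.2+8.7, 12.1+8.7] = [22.700,1.500,20.800]
diag = √(19.8²+19.8²+35.6²) = √2051.44 = 45.293

min=[2.900,-18.300,-14.800] max=[22.700,1.500,20.800] diag=45.293


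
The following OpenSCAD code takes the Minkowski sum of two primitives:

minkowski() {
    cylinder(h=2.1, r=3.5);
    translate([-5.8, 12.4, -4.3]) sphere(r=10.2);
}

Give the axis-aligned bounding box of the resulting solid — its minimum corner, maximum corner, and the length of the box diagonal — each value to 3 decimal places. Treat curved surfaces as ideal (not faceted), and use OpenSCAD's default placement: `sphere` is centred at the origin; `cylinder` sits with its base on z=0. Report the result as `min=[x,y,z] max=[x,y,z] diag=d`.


min=[-19.500,-1.300,-14.500] max=[7.900,26.100,8.000] diag=44.808

A = translate([-5.8, 12.4, -4.3]) sphere(r=10.2) → bbox [-16,2.2,-14.5] .. [4.4,22.6,5.9]
B = cylinder(h=2.1, r=3.5) → bbox [-3.5,-3.5,0] .. [3.5,3.5,2.1]
lo = A.lo+B.lo = [-16-3.5, 2.2-3.5, -14.5+0] = [-19.500,-1.300,-14.500]
hi = A.hi+B.hi = [4.4+3.5, 22.6+3.5, 5.9+2.1] = [7.900,26.100,8.000]
diag = √(27.4²+27.4²+22.5²) = √2007.77 = 44.808


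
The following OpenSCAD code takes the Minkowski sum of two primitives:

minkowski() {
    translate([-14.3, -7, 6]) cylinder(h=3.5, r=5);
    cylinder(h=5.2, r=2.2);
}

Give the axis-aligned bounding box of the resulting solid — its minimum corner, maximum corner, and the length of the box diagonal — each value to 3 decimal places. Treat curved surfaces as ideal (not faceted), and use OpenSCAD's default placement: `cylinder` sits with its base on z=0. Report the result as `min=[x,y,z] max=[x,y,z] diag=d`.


min=[-21.500,-14.200,6.000] max=[-7.100,0.200,14.700] diag=22.145

A = translate([-14.3, -7, 6]) cylinder(h=3.5, r=5) → bbox [-19.3,-12,6] .. [-9.3,-2,9.5]
B = cylinder(h=5.2, r=2.2) → bbox [-2.2,-2.2,0] .. [2.2,2.2,5.2]
lo = A.lo+B.lo = [-19.3-2.2, -12-2.2, 6+0] = [-21.500,-14.200,6.000]
hi = A.hi+B.hi = [-9.3+2.2, -2+2.2, 9.5+5.2] = [-7.100,0.200,14.700]
diag = √(14.4²+14.4²+8.7²) = √490.41 = 22.145


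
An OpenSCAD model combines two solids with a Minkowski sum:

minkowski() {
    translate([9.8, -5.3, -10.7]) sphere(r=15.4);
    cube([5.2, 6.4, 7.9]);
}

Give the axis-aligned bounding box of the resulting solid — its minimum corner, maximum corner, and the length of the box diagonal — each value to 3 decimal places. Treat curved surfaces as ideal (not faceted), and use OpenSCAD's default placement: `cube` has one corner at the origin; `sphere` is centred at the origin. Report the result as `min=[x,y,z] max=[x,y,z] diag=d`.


min=[-5.600,-20.700,-26.100] max=[30.400,16.500,12.600] diag=64.634

A = translate([9.8, -5.3, -10.7]) sphere(r=15.4) → bbox [-5.6,-20.7,-26.1] .. [25.2,10.1,4.7]
B = cube([5.2, 6.4, 7.9]) → bbox [0,0,0] .. [5.2,6.4,7.9]
lo = A.lo+B.lo = [-5.6+0, -20.7+0, -26.1+0] = [-5.600,-20.700,-26.100]
hi = A.hi+B.hi = [25.2+5.2, 10.1+6.4, 4.7+7.9] = [30.400,16.500,12.600]
diag = √(36²+37.2²+38.7²) = √4177.53 = 64.634


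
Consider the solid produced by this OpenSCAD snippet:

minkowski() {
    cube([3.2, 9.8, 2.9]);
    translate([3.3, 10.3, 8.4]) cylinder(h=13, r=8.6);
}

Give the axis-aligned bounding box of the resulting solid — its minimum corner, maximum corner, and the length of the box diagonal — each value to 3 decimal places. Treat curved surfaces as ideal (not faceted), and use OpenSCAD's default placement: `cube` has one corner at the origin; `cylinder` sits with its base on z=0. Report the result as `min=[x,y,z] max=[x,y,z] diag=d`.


min=[-5.300,1.700,8.400] max=[15.100,28.700,24.300] diag=37.389

A = translate([3.3, 10.3, 8.4]) cylinder(h=13, r=8.6) → bbox [-5.3,1.7,8.4] .. [11.9,18.9,21.4]
B = cube([3.2, 9.8, 2.9]) → bbox [0,0,0] .. [3.2,9.8,2.9]
lo = A.lo+B.lo = [-5.3+0, 1.7+0, 8.4+0] = [-5.300,1.700,8.400]
hi = A.hi+B.hi = [11.9+3.2, 18.9+9.8, 21.4+2.9] = [15.100,28.700,24.300]
diag = √(20.4²+27²+15.9²) = √1397.97 = 37.389


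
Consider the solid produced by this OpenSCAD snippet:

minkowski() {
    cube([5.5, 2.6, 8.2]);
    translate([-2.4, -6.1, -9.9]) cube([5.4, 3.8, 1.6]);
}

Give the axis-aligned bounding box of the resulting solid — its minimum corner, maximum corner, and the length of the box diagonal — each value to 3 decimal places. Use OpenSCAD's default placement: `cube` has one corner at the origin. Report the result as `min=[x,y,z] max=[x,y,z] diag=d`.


A = translate([-2.4, -6.1, -9.9]) cube([5.4, 3.8, 1.6]) → bbox [-2.4,-6.1,-9.9] .. [3,-2.3,-8.3]
B = cube([5.5, 2.6, 8.2]) → bbox [0,0,0] .. [5.5,2.6,8.2]
lo = A.lo+B.lo = [-2.4+0, -6.1+0, -9.9+0] = [-2.400,-6.100,-9.900]
hi = A.hi+B.hi = [3+5.5, -2.3+2.6, -8.3+8.2] = [8.500,0.300,-0.100]
diag = √(10.9²+6.4²+9.8²) = √255.81 = 15.994

min=[-2.400,-6.100,-9.900] max=[8.500,0.300,-0.100] diag=15.994


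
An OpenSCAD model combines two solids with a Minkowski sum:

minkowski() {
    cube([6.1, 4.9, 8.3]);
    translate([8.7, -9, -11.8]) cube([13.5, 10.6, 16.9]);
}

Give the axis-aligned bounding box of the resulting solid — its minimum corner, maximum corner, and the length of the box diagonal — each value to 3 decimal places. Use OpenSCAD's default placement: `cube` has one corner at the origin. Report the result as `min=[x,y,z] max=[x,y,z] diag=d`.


min=[8.700,-9.000,-11.800] max=[28.300,6.500,13.400] diag=35.489

A = translate([8.7, -9, -11.8]) cube([13.5, 10.6, 16.9]) → bbox [8.7,-9,-11.8] .. [22.2,1.6,5.1]
B = cube([6.1, 4.9, 8.3]) → bbox [0,0,0] .. [6.1,4.9,8.3]
lo = A.lo+B.lo = [8.7+0, -9+0, -11.8+0] = [8.700,-9.000,-11.800]
hi = A.hi+B.hi = [22.2+6.1, 1.6+4.9, 5.1+8.3] = [28.300,6.500,13.400]
diag = √(19.6²+15.5²+25.2²) = √1259.45 = 35.489


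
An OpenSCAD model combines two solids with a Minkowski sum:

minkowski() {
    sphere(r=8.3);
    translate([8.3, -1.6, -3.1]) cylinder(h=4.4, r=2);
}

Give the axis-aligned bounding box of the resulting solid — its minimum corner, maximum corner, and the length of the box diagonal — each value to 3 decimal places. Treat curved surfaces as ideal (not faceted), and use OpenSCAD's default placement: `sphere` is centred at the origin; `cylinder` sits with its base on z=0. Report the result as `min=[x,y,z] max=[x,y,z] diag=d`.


A = translate([8.3, -1.6, -3.1]) cylinder(h=4.4, r=2) → bbox [6.3,-3.6,-3.1] .. [10.3,0.4,1.3]
B = sphere(r=8.3) → bbox [-8.3,-8.3,-8.3] .. [8.3,8.3,8.3]
lo = A.lo+B.lo = [6.3-8.3, -3.6-8.3, -3.1-8.3] = [-2.000,-11.900,-11.400]
hi = A.hi+B.hi = [10.3+8.3, 0.4+8.3, 1.3+8.3] = [18.600,8.700,9.600]
diag = √(20.6²+20.6²+21²) = √1289.72 = 35.913

min=[-2.000,-11.900,-11.400] max=[18.600,8.700,9.600] diag=35.913


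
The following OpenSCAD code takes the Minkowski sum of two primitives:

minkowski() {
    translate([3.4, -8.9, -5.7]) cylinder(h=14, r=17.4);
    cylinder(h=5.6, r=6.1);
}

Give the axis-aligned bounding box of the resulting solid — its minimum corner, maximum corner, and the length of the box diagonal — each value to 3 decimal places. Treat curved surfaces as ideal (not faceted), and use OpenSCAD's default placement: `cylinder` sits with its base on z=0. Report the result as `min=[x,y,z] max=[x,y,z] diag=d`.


min=[-20.100,-32.400,-5.700] max=[26.900,14.600,13.900] diag=69.298

A = translate([3.4, -8.9, -5.7]) cylinder(h=14, r=17.4) → bbox [-14,-26.3,-5.7] .. [20.8,8.5,8.3]
B = cylinder(h=5.6, r=6.1) → bbox [-6.1,-6.1,0] .. [6.1,6.1,5.6]
lo = A.lo+B.lo = [-14-6.1, -26.3-6.1, -5.7+0] = [-20.100,-32.400,-5.700]
hi = A.hi+B.hi = [20.8+6.1, 8.5+6.1, 8.3+5.6] = [26.900,14.600,13.900]
diag = √(47²+47²+19.6²) = √4802.16 = 69.298


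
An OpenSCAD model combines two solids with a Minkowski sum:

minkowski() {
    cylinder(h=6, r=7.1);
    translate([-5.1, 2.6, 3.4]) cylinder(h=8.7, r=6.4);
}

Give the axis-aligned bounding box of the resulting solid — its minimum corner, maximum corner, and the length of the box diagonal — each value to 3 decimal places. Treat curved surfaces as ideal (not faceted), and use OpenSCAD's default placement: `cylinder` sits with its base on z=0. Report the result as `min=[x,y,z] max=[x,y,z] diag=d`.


A = translate([-5.1, 2.6, 3.4]) cylinder(h=8.7, r=6.4) → bbox [-11.5,-3.8,3.4] .. [1.3,9,12.1]
B = cylinder(h=6, r=7.1) → bbox [-7.1,-7.1,0] .. [7.1,7.1,6]
lo = A.lo+B.lo = [-11.5-7.1, -3.8-7.1, 3.4+0] = [-18.600,-10.900,3.400]
hi = A.hi+B.hi = [1.3+7.1, 9+7.1, 12.1+6] = [8.400,16.100,18.100]
diag = √(27²+27²+14.7²) = √1674.09 = 40.916

min=[-18.600,-10.900,3.400] max=[8.400,16.100,18.100] diag=40.916


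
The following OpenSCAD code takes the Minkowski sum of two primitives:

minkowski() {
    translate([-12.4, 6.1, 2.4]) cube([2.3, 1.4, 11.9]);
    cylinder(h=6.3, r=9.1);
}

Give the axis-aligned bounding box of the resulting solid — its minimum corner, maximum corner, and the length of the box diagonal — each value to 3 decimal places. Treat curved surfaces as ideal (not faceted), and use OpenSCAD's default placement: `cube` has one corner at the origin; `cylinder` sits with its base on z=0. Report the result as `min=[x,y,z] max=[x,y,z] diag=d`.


min=[-21.500,-3.000,2.400] max=[-1.000,16.600,20.600] diag=33.699

A = translate([-12.4, 6.1, 2.4]) cube([2.3, 1.4, 11.9]) → bbox [-12.4,6.1,2.4] .. [-10.1,7.5,14.3]
B = cylinder(h=6.3, r=9.1) → bbox [-9.1,-9.1,0] .. [9.1,9.1,6.3]
lo = A.lo+B.lo = [-12.4-9.1, 6.1-9.1, 2.4+0] = [-21.500,-3.000,2.400]
hi = A.hi+B.hi = [-10.1+9.1, 7.5+9.1, 14.3+6.3] = [-1.000,16.600,20.600]
diag = √(20.5²+19.6²+18.2²) = √1135.65 = 33.699


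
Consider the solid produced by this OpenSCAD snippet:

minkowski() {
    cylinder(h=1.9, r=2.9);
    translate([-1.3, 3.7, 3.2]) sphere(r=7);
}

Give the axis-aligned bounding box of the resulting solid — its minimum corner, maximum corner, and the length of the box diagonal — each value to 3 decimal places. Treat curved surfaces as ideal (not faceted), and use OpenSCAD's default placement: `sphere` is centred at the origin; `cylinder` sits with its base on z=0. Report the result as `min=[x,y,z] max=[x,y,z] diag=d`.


min=[-11.200,-6.200,-3.800] max=[8.600,13.600,12.100] diag=32.201

A = translate([-1.3, 3.7, 3.2]) sphere(r=7) → bbox [-8.3,-3.3,-3.8] .. [5.7,10.7,10.2]
B = cylinder(h=1.9, r=2.9) → bbox [-2.9,-2.9,0] .. [2.9,2.9,1.9]
lo = A.lo+B.lo = [-8.3-2.9, -3.3-2.9, -3.8+0] = [-11.200,-6.200,-3.800]
hi = A.hi+B.hi = [5.7+2.9, 10.7+2.9, 10.2+1.9] = [8.600,13.600,12.100]
diag = √(19.8²+19.8²+15.9²) = √1036.89 = 32.201


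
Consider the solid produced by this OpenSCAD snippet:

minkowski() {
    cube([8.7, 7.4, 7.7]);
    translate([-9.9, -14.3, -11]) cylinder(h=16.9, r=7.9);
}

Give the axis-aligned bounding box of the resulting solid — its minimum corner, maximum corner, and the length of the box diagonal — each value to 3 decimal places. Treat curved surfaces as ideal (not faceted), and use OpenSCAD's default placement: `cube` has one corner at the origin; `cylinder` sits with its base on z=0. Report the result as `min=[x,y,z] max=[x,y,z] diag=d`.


min=[-17.800,-22.200,-11.000] max=[6.700,1.000,13.600] diag=41.757

A = translate([-9.9, -14.3, -11]) cylinder(h=16.9, r=7.9) → bbox [-17.8,-22.2,-11] .. [-2,-6.4,5.9]
B = cube([8.7, 7.4, 7.7]) → bbox [0,0,0] .. [8.7,7.4,7.7]
lo = A.lo+B.lo = [-17.8+0, -22.2+0, -11+0] = [-17.800,-22.200,-11.000]
hi = A.hi+B.hi = [-2+8.7, -6.4+7.4, 5.9+7.7] = [6.700,1.000,13.600]
diag = √(24.5²+23.2²+24.6²) = √1743.65 = 41.757


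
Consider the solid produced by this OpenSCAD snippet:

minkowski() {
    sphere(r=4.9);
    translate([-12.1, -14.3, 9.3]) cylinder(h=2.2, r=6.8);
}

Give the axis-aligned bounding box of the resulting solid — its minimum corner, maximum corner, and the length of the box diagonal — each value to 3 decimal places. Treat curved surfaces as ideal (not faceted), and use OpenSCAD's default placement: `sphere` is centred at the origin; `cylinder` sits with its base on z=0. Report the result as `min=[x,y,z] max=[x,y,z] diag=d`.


A = translate([-12.1, -14.3, 9.3]) cylinder(h=2.2, r=6.8) → bbox [-18.9,-21.1,9.3] .. [-5.3,-7.5,11.5]
B = sphere(r=4.9) → bbox [-4.9,-4.9,-4.9] .. [4.9,4.9,4.9]
lo = A.lo+B.lo = [-18.9-4.9, -21.1-4.9, 9.3-4.9] = [-23.800,-26.000,4.400]
hi = A.hi+B.hi = [-5.3+4.9, -7.5+4.9, 11.5+4.9] = [-0.400,-2.600,16.400]
diag = √(23.4²+23.4²+12²) = √1239.12 = 35.201

min=[-23.800,-26.000,4.400] max=[-0.400,-2.600,16.400] diag=35.201


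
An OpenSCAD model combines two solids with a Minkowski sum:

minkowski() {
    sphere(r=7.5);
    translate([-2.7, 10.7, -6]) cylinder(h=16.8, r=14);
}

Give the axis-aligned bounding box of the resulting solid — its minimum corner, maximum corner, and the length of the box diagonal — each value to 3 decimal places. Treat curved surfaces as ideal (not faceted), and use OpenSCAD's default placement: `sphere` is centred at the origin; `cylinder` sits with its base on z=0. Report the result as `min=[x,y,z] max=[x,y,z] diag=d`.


A = translate([-2.7, 10.7, -6]) cylinder(h=16.8, r=14) → bbox [-16.7,-3.3,-6] .. [11.3,24.7,10.8]
B = sphere(r=7.5) → bbox [-7.5,-7.5,-7.5] .. [7.5,7.5,7.5]
lo = A.lo+B.lo = [-16.7-7.5, -3.3-7.5, -6-7.5] = [-24.200,-10.800,-13.500]
hi = A.hi+B.hi = [11.3+7.5, 24.7+7.5, 10.8+7.5] = [18.800,32.200,18.300]
diag = √(43²+43²+31.8²) = √4709.24 = 68.624

min=[-24.200,-10.800,-13.500] max=[18.800,32.200,18.300] diag=68.624


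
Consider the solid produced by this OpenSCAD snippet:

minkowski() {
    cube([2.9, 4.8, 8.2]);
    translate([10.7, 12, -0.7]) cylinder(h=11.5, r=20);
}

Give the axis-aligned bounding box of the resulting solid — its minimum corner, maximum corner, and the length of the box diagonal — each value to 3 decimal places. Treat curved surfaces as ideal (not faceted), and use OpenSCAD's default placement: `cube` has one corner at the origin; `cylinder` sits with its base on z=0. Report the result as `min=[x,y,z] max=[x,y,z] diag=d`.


min=[-9.300,-8.000,-0.700] max=[33.600,36.800,19.000] diag=65.081

A = translate([10.7, 12, -0.7]) cylinder(h=11.5, r=20) → bbox [-9.3,-8,-0.7] .. [30.7,32,10.8]
B = cube([2.9, 4.8, 8.2]) → bbox [0,0,0] .. [2.9,4.8,8.2]
lo = A.lo+B.lo = [-9.3+0, -8+0, -0.7+0] = [-9.300,-8.000,-0.700]
hi = A.hi+B.hi = [30.7+2.9, 32+4.8, 10.8+8.2] = [33.600,36.800,19.000]
diag = √(42.9²+44.8²+19.7²) = √4235.54 = 65.081


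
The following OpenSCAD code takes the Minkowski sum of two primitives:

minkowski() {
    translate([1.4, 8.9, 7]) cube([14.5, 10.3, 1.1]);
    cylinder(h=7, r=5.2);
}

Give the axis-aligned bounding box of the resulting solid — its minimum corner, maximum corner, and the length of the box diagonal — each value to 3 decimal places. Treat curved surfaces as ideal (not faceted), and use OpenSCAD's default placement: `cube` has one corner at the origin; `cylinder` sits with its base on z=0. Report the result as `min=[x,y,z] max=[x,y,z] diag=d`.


A = translate([1.4, 8.9, 7]) cube([14.5, 10.3, 1.1]) → bbox [1.4,8.9,7] .. [15.9,19.2,8.1]
B = cylinder(h=7, r=5.2) → bbox [-5.2,-5.2,0] .. [5.2,5.2,7]
lo = A.lo+B.lo = [1.4-5.2, 8.9-5.2, 7+0] = [-3.800,3.700,7.000]
hi = A.hi+B.hi = [15.9+5.2, 19.2+5.2, 8.1+7] = [21.100,24.400,15.100]
diag = √(24.9²+20.7²+8.1²) = √1114.11 = 33.378

min=[-3.800,3.700,7.000] max=[21.100,24.400,15.100] diag=33.378


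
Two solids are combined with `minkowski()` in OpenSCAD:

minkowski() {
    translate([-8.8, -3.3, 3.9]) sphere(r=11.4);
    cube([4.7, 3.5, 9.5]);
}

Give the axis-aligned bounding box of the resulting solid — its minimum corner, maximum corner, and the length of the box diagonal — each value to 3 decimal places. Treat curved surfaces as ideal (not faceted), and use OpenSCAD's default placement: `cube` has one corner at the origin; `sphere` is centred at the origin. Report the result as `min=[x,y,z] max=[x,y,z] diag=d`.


min=[-20.200,-14.700,-7.500] max=[7.300,11.600,24.800] diag=49.912

A = translate([-8.8, -3.3, 3.9]) sphere(r=11.4) → bbox [-20.2,-14.7,-7.5] .. [2.6,8.1,15.3]
B = cube([4.7, 3.5, 9.5]) → bbox [0,0,0] .. [4.7,3.5,9.5]
lo = A.lo+B.lo = [-20.2+0, -14.7+0, -7.5+0] = [-20.200,-14.700,-7.500]
hi = A.hi+B.hi = [2.6+4.7, 8.1+3.5, 15.3+9.5] = [7.300,11.600,24.800]
diag = √(27.5²+26.3²+32.3²) = √2491.23 = 49.912


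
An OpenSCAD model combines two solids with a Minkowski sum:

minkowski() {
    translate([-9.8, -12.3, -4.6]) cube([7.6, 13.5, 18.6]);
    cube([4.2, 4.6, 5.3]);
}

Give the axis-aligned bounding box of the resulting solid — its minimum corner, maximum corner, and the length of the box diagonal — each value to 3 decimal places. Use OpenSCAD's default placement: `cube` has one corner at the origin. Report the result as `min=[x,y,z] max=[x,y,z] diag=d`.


min=[-9.800,-12.300,-4.600] max=[2.000,5.800,19.300] diag=32.219

A = translate([-9.8, -12.3, -4.6]) cube([7.6, 13.5, 18.6]) → bbox [-9.8,-12.3,-4.6] .. [-2.2,1.2,14]
B = cube([4.2, 4.6, 5.3]) → bbox [0,0,0] .. [4.2,4.6,5.3]
lo = A.lo+B.lo = [-9.8+0, -12.3+0, -4.6+0] = [-9.800,-12.300,-4.600]
hi = A.hi+B.hi = [-2.2+4.2, 1.2+4.6, 14+5.3] = [2.000,5.800,19.300]
diag = √(11.8²+18.1²+23.9²) = √1038.06 = 32.219
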